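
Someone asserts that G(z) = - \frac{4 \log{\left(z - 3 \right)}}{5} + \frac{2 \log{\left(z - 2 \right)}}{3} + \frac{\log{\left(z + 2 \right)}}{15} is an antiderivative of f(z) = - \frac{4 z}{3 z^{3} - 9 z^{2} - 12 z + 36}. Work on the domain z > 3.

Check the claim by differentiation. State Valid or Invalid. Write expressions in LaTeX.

Invalid: d/dz[G] - f = - \frac{1}{15 z + 30}, which is not 0.

d/dz[G] = \frac{- z^{2} - 15 z - 6}{15 z^{3} - 45 z^{2} - 60 z + 180}
d/dz[G] - f(z) = - \frac{1}{15 z + 30} != 0.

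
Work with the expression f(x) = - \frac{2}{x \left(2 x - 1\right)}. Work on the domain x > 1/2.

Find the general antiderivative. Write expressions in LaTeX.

F(x) = 2 \log{\left(x \right)} - 2 \log{\left(x - \frac{1}{2} \right)} + C

The denominator factors as x \left(2 x - 1\right); partial fractions split f into directly integrable pieces: - \frac{4}{2 x - 1} + \frac{2}{x}.
Check: d/dx[2 \log{\left(x \right)} - 2 \log{\left(x - \frac{1}{2} \right)}] = - \frac{2}{2 x^{2} - x}, which equals f(x).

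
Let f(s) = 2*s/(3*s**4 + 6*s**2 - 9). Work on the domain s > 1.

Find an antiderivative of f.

The denominator factors as 3*(s - 1)*(s + 1)*(s**2 + 3); partial fractions split f into directly integrable pieces: -s/(6*(s**2 + 3)) + 1/(12*(s + 1)) + 1/(12*(s - 1)).
Check: d/ds[(log(s**2 - 1) - log(s**2 + 3))/12] = 2*s/(3*s**4 + 6*s**2 - 9) = f(s).

An antiderivative is F(s) = (log(s**2 - 1) - log(s**2 + 3))/12.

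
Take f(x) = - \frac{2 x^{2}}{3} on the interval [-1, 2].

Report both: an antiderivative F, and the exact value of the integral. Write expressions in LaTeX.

A candidate is checked by its d/dx: the result must match f(x).
F(x) = - \frac{2 x^{3}}{9} is an antiderivative of f.
Check: d/dx[- \frac{2 x^{3}}{9}] = - \frac{2 x^{2}}{3} = f(x).
F(2) = - \frac{16}{9}; F(-1) = \frac{2}{9}.
Integral = F(2) - F(-1) = -2.

Antiderivative: F(x) = - \frac{2 x^{3}}{9}; value = -2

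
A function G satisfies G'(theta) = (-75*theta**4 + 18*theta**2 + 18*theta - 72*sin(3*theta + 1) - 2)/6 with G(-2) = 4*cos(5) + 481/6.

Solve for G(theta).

Differentiate the proposed G(theta) back; it has to land on the given G'(theta).
A general antiderivative is -5*theta**5/2 + theta**3 + 3*theta**2/2 - theta/3 + 4*cos(3*theta + 1) + 1 + C.
The condition gives C = 4*cos(5) + 481/6 - (4*cos(5) + 239/3) = 1/2.
So G(theta) = -5*theta**5/2 + theta**3 + 3*theta**2/2 - theta/3 + 4*cos(3*theta + 1) + 3/2.
Check: d/dtheta[-5*theta**5/2 + theta**3 + 3*theta**2/2 - theta/3 + 4*cos(3*theta + 1) + 3/2] = -25*theta**4/2 + 3*theta**2 + 3*theta - 12*sin(3*theta + 1) - 1/3, which equals G'(theta).

G(theta) = -5*theta**5/2 + theta**3 + 3*theta**2/2 - theta/3 + 4*cos(3*theta + 1) + 3/2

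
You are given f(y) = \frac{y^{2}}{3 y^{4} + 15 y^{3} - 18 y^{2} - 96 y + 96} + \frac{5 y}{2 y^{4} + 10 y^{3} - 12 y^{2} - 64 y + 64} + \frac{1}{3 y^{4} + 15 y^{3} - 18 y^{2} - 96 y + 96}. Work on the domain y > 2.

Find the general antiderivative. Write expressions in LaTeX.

F(y) = - \frac{- 250 y \log{\left(y - 2 \right)} + 171 y \log{\left(y - 1 \right)} + 79 y \log{\left(y + 4 \right)} - 1000 \log{\left(y - 2 \right)} + 684 \log{\left(y - 1 \right)} + 316 \log{\left(y + 4 \right)} - 195}{1350 \left(y + 4\right)} + C

The denominator factors as 6 \left(y - 2\right) \left(y - 1\right) \left(y + 4\right)^{2}; partial fractions split f into directly integrable pieces: - \frac{79}{1350 \left(y + 4\right)} - \frac{13}{90 \left(y + 4\right)^{2}} - \frac{19}{150 \left(y - 1\right)} + \frac{5}{27 \left(y - 2\right)}.
Check: d/dy[- \frac{- 250 y \log{\left(y - 2 \right)} + 171 y \log{\left(y - 1 \right)} + 79 y \log{\left(y + 4 \right)} - 1000 \log{\left(y - 2 \right)} + 684 \log{\left(y - 1 \right)} + 316 \log{\left(y + 4 \right)} - 195}{1350 \left(y + 4\right)}] = \frac{2 y^{2} + 15 y + 2}{6 y^{4} + 30 y^{3} - 36 y^{2} - 192 y + 192}, which equals f(y).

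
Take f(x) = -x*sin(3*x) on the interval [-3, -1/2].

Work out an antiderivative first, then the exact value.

Antiderivative: F(x) = x*cos(3*x)/3 - sin(3*x)/9; value = cos(9) - sin(9)/9 - cos(3/2)/6 + sin(3/2)/9

For F(x) to be correct the identity F'(x) - f(x) = 0 must hold.
F(x) = x*cos(3*x)/3 - sin(3*x)/9 is an antiderivative of f.
Check: d/dx[x*cos(3*x)/3 - sin(3*x)/9] = -x*sin(3*x) = f(x).
F(-1/2) = -cos(3/2)/6 + sin(3/2)/9; F(-3) = sin(9)/9 - cos(9).
Integral = F(-1/2) - F(-3) = cos(9) - sin(9)/9 - cos(3/2)/6 + sin(3/2)/9.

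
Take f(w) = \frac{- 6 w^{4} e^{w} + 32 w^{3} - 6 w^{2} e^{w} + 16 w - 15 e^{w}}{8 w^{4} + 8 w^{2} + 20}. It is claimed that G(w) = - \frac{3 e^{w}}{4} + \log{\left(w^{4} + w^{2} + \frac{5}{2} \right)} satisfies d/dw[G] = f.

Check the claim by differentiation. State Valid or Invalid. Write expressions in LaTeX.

Valid - differentiating G returns exactly f.

d/dw[G] = \frac{- 6 w^{4} e^{w} + 32 w^{3} - 6 w^{2} e^{w} + 16 w - 15 e^{w}}{8 w^{4} + 8 w^{2} + 20}
This equals f(w) exactly, so the claim holds.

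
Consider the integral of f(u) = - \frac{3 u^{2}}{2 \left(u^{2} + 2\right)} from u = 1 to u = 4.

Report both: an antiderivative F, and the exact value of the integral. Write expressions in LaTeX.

Since d/du undoes antidifferentiation here, F'(u) = f(u) is required of F(u).
F(u) = - \frac{3 u}{2} + \frac{3 \sqrt{2} \operatorname{atan}{\left(\frac{\sqrt{2} u}{2} \right)}}{2} is an antiderivative of f.
Check: d/du[- \frac{3 u}{2} + \frac{3 \sqrt{2} \operatorname{atan}{\left(\frac{\sqrt{2} u}{2} \right)}}{2}] = - \frac{3 u^{2}}{2 u^{2} + 4}, which equals f(u).
F(4) = -6 + \frac{3 \sqrt{2} \operatorname{atan}{\left(2 \sqrt{2} \right)}}{2}; F(1) = - \frac{3}{2} + \frac{3 \sqrt{2} \operatorname{atan}{\left(\frac{\sqrt{2}}{2} \right)}}{2}.
Integral = F(4) - F(1) = - \frac{9}{2} - \frac{3 \sqrt{2} \operatorname{atan}{\left(\frac{\sqrt{2}}{2} \right)}}{2} + \frac{3 \sqrt{2} \operatorname{atan}{\left(2 \sqrt{2} \right)}}{2}.

Antiderivative: F(u) = - \frac{3 u}{2} + \frac{3 \sqrt{2} \operatorname{atan}{\left(\frac{\sqrt{2} u}{2} \right)}}{2}; value = - \frac{9}{2} - \frac{3 \sqrt{2} \operatorname{atan}{\left(\frac{\sqrt{2}}{2} \right)}}{2} + \frac{3 \sqrt{2} \operatorname{atan}{\left(2 \sqrt{2} \right)}}{2}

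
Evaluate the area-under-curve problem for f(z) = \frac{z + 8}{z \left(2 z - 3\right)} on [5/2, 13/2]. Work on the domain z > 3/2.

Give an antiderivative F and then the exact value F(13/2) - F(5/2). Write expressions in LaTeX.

The denominator factors as z \left(2 z - 3\right); partial fractions split f into directly integrable pieces: \frac{19}{3 \left(2 z - 3\right)} - \frac{8}{3 z}.
F(z) = \frac{- 16 \log{\left(z \right)} + 19 \log{\left(z - \frac{3}{2} \right)}}{6} is an antiderivative of f.
Check: d/dz[\frac{- 16 \log{\left(z \right)} + 19 \log{\left(z - \frac{3}{2} \right)}}{6}] = \frac{z + 8}{2 z^{2} - 3 z}, which equals f(z).
F(13/2) = - \frac{8 \log{\left(\frac{13}{2} \right)}}{3} + \frac{19 \log{\left(5 \right)}}{6}; F(5/2) = - \frac{8 \log{\left(\frac{5}{2} \right)}}{3}.
Integral = F(13/2) - F(5/2) = - \frac{8 \log{\left(\frac{13}{2} \right)}}{3} + \frac{8 \log{\left(\frac{5}{2} \right)}}{3} + \frac{19 \log{\left(5 \right)}}{6}.

Antiderivative: F(z) = \frac{- 16 \log{\left(z \right)} + 19 \log{\left(z - \frac{3}{2} \right)}}{6}; value = - \frac{8 \log{\left(\frac{13}{2} \right)}}{3} + \frac{8 \log{\left(\frac{5}{2} \right)}}{3} + \frac{19 \log{\left(5 \right)}}{6}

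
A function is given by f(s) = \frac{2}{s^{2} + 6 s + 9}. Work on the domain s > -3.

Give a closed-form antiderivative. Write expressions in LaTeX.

A first test for any F(s): its s-derivative must equal f(s) identically.
Check: d/ds[- \frac{2}{s + 3}] = \frac{2}{s^{2} + 6 s + 9} = f(s).

An antiderivative is F(s) = - \frac{2}{s + 3}.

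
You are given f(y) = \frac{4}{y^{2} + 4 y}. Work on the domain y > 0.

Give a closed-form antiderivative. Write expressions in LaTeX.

Factor the denominator (y \left(y + 4\right)) and decompose: f = - \frac{1}{y + 4} + \frac{1}{y}; each piece integrates to a log, atan, or power term.
Check: d/dy[\log{\left(y \right)} - \log{\left(y + 4 \right)}] = \frac{4}{y^{2} + 4 y} = f(y).

An antiderivative is F(y) = \log{\left(y \right)} - \log{\left(y + 4 \right)}.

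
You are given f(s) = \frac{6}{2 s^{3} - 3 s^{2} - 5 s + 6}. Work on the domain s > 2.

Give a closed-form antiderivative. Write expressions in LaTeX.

An antiderivative is F(s) = \frac{6 \log{\left(s - 2 \right)}}{7} - \frac{6 \log{\left(s - 1 \right)}}{5} + \frac{12 \log{\left(s + \frac{3}{2} \right)}}{35}.

The denominator factors as \left(s - 2\right) \left(s - 1\right) \left(2 s + 3\right); partial fractions split f into directly integrable pieces: \frac{24}{35 \left(2 s + 3\right)} - \frac{6}{5 \left(s - 1\right)} + \frac{6}{7 \left(s - 2\right)}.
Check: d/ds[\frac{6 \log{\left(s - 2 \right)}}{7} - \frac{6 \log{\left(s - 1 \right)}}{5} + \frac{12 \log{\left(s + \frac{3}{2} \right)}}{35}] = \frac{6}{2 s^{3} - 3 s^{2} - 5 s + 6} = f(s).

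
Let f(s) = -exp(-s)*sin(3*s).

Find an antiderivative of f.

An antiderivative is F(s) = (sin(3*s) + 3*cos(3*s))*exp(-s)/10.

Any candidate F(s) must reproduce f(s) exactly when differentiated.
Check: d/ds[(sin(3*s) + 3*cos(3*s))*exp(-s)/10] = -exp(-s)*sin(3*s) = f(s).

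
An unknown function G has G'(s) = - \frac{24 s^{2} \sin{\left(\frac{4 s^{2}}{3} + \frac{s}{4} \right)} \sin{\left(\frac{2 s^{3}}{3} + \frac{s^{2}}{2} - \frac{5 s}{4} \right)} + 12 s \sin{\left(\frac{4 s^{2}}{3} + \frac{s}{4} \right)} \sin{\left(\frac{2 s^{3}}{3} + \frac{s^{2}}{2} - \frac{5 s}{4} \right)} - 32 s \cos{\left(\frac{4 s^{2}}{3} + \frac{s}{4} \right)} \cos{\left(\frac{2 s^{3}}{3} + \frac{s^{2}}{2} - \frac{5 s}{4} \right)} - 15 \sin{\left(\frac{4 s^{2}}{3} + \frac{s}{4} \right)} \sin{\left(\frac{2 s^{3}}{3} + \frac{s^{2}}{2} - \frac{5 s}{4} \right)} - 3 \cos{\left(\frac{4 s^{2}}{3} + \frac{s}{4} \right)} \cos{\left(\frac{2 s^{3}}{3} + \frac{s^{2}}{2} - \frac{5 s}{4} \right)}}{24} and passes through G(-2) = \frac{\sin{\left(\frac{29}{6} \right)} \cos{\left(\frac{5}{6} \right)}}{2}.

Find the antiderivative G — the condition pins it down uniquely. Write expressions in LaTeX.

G(s) = \frac{\sin{\left(\frac{4 s^{2}}{3} + \frac{s}{4} \right)} \cos{\left(\frac{2 s^{3}}{3} + \frac{s^{2}}{2} - \frac{5 s}{4} \right)}}{2}

Recognize the product-rule pattern: G'(s) = u'v + uv' with u = \frac{\cos{\left(\frac{2 s^{3}}{3} + \frac{s^{2}}{2} - \frac{5 s}{4} \right)}}{2}, v = \sin{\left(\frac{4 s^{2}}{3} + \frac{s}{4} \right)}, so integration by parts undoes it.
A general antiderivative is \frac{\sin{\left(\frac{4 s^{2}}{3} + \frac{s}{4} \right)} \cos{\left(\frac{2 s^{3}}{3} + \frac{s^{2}}{2} - \frac{5 s}{4} \right)}}{2} + C.
The condition gives C = \frac{\sin{\left(\frac{29}{6} \right)} \cos{\left(\frac{5}{6} \right)}}{2} - (\frac{\sin{\left(\frac{29}{6} \right)} \cos{\left(\frac{5}{6} \right)}}{2}) = 0.
So G(s) = \frac{\sin{\left(\frac{4 s^{2}}{3} + \frac{s}{4} \right)} \cos{\left(\frac{2 s^{3}}{3} + \frac{s^{2}}{2} - \frac{5 s}{4} \right)}}{2}.
Check: d/ds[\frac{\sin{\left(\frac{4 s^{2}}{3} + \frac{s}{4} \right)} \cos{\left(\frac{2 s^{3}}{3} + \frac{s^{2}}{2} - \frac{5 s}{4} \right)}}{2}] = - s^{2} \sin{\left(\frac{4 s^{2}}{3} + \frac{s}{4} \right)} \sin{\left(\frac{2 s^{3}}{3} + \frac{s^{2}}{2} - \frac{5 s}{4} \right)} - \frac{s \sin{\left(\frac{4 s^{2}}{3} + \frac{s}{4} \right)} \sin{\left(\frac{2 s^{3}}{3} + \frac{s^{2}}{2} - \frac{5 s}{4} \right)}}{2} + \frac{4 s \cos{\left(\frac{4 s^{2}}{3} + \frac{s}{4} \right)} \cos{\left(\frac{2 s^{3}}{3} + \frac{s^{2}}{2} - \frac{5 s}{4} \right)}}{3} + \frac{5 \sin{\left(\frac{4 s^{2}}{3} + \frac{s}{4} \right)} \sin{\left(\frac{2 s^{3}}{3} + \frac{s^{2}}{2} - \frac{5 s}{4} \right)}}{8} + \frac{\cos{\left(\frac{4 s^{2}}{3} + \frac{s}{4} \right)} \cos{\left(\frac{2 s^{3}}{3} + \frac{s^{2}}{2} - \frac{5 s}{4} \right)}}{8}, which equals G'(s).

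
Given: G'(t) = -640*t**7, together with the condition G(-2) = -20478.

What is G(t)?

G(t) = 2*(1 - 40*t**8)

A first test for any G(t): its t-derivative must equal the given G'(t).
A general antiderivative is -80*t**8 + C.
The condition gives C = -20478 - (-20480) = 2.
So G(t) = 2*(1 - 40*t**8).
Check: d/dt[2*(1 - 40*t**8)] = -640*t**7 = G'(t).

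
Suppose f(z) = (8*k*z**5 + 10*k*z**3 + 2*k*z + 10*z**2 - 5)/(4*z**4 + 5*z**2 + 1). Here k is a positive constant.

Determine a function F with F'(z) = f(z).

Since d/dz undoes antidifferentiation here, F'(z) = f(z) is required of F(z).
Check: d/dz[k*z**2 + 5*atan(z) - 5*atan(2*z)] = (8*k*z**5 + 10*k*z**3 + 2*k*z + 10*z**2 - 5)/(4*z**4 + 5*z**2 + 1) = f(z).

An antiderivative is F(z) = k*z**2 + 5*atan(z) - 5*atan(2*z).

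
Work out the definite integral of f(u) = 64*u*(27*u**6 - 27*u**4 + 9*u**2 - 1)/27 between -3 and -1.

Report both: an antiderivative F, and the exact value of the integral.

f matches the chain-rule pattern g'(h)*h' with inner function h(u) = 2*u**2 - 2/3; substituting w = h(u) collapses the integral.
F(u) = 8*u**8 - 32*u**6/3 + 16*u**4/3 - 32*u**2/27 is an antiderivative of f.
Check: d/du[8*u**8 - 32*u**6/3 + 16*u**4/3 - 32*u**2/27] = 64*u**7 - 64*u**5 + 64*u**3/3 - 64*u/27, which equals f(u).
F(-1) = 40/27; F(-3) = 135400/3.
Integral = F(-1) - F(-3) = -1218560/27.

Antiderivative: F(u) = 8*u**8 - 32*u**6/3 + 16*u**4/3 - 32*u**2/27; value = -1218560/27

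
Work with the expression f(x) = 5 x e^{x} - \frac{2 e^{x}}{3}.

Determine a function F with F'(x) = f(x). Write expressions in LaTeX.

Recognize the product-rule pattern: f = u'v + uv' with u = 5 x - \frac{17}{3}, v = e^{x}, so integration by parts undoes it.
Check: d/dx[\frac{\left(15 x - 17\right) e^{x}}{3}] = 5 x e^{x} - \frac{2 e^{x}}{3} = f(x).

An antiderivative is F(x) = \frac{\left(15 x - 17\right) e^{x}}{3}.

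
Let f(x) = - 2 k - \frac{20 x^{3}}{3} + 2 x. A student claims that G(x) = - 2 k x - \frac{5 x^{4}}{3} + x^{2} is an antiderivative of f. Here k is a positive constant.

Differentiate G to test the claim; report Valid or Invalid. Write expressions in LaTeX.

Valid - the claim checks out under differentiation.

d/dx[G] = - 2 k - \frac{20 x^{3}}{3} + 2 x
This equals f(x) exactly, so the claim holds.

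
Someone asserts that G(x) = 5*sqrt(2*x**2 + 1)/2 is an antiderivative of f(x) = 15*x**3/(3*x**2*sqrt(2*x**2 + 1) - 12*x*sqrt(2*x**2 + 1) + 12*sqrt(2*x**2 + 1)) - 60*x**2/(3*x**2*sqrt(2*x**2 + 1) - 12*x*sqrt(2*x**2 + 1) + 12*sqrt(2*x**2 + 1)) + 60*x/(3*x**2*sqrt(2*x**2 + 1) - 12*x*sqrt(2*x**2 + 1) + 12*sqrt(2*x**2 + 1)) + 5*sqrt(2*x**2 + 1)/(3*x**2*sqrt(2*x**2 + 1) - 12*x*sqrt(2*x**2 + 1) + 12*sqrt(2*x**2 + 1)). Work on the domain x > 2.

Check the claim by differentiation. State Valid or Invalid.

d/dx[G] = 5*x/sqrt(2*x**2 + 1)
d/dx[G] - f(x) = -5/(3*x**2 - 12*x + 12) != 0.

Invalid: d/dx[G] - f = -5/(3*x**2 - 12*x + 12), which is not 0.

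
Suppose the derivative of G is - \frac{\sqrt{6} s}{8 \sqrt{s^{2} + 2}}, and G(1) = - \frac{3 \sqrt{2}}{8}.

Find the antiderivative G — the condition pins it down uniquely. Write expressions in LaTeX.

G'(s) matches the chain-rule pattern g'(h)*h' with inner function h(s) = \frac{3 s^{2}}{2} + 3; substituting u = h(s) collapses the integral.
A general antiderivative is - \frac{\sqrt{\frac{3 s^{2}}{2} + 3}}{4} + C.
The condition gives C = - \frac{3 \sqrt{2}}{8} - (- \frac{3 \sqrt{2}}{8}) = 0.
So G(s) = - \frac{\sqrt{6} \sqrt{s^{2} + 2}}{8}.
Check: d/ds[- \frac{\sqrt{6} \sqrt{s^{2} + 2}}{8}] = - \frac{\sqrt{6} s}{8 \sqrt{s^{2} + 2}} = G'(s).

G(s) = - \frac{\sqrt{6} \sqrt{s^{2} + 2}}{8}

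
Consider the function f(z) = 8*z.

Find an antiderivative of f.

Check any antiderivative F(z) by computing F'(z) and comparing it with f(z).
Check: d/dz[4*z**2] = 8*z = f(z).

An antiderivative is F(z) = 4*z**2.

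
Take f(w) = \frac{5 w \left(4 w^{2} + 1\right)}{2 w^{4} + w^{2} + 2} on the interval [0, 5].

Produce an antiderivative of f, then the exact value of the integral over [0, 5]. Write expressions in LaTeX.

Antiderivative: F(w) = \frac{5 \log{\left(w^{4} + \frac{w^{2}}{2} + 1 \right)}}{2}; value = \frac{5 \log{\left(\frac{1277}{2} \right)}}{2}

The substitution u = w^{4} + \frac{w^{2}}{2} + 1 works: f is exactly (dF/du)*(du/dw) for that inner function.
F(w) = \frac{5 \log{\left(w^{4} + \frac{w^{2}}{2} + 1 \right)}}{2} is an antiderivative of f.
Check: d/dw[\frac{5 \log{\left(w^{4} + \frac{w^{2}}{2} + 1 \right)}}{2}] = \frac{20 w^{3} + 5 w}{2 w^{4} + w^{2} + 2}, which equals f(w).
F(5) = \frac{5 \log{\left(\frac{1277}{2} \right)}}{2}; F(0) = 0.
Integral = F(5) - F(0) = \frac{5 \log{\left(\frac{1277}{2} \right)}}{2}.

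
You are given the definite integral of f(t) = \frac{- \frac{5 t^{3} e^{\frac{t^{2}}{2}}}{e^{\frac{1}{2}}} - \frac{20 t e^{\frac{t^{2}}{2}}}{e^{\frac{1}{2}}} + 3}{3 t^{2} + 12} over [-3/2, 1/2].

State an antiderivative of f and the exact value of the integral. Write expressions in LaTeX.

Antiderivative: F(t) = - \frac{5 e^{\frac{t^{2}}{2} - \frac{1}{2}}}{3} + \frac{\operatorname{atan}{\left(\frac{t}{2} \right)}}{2}; value = - \frac{5}{3 e^{\frac{3}{8}}} + \frac{\operatorname{atan}{\left(\frac{1}{4} \right)}}{2} + \frac{\operatorname{atan}{\left(\frac{3}{4} \right)}}{2} + \frac{5 e^{\frac{5}{8}}}{3}

Differentiate the proposed F(t) back; it has to land on f(t) exactly.
F(t) = - \frac{5 e^{\frac{t^{2}}{2} - \frac{1}{2}}}{3} + \frac{\operatorname{atan}{\left(\frac{t}{2} \right)}}{2} is an antiderivative of f.
Check: d/dt[- \frac{5 e^{\frac{t^{2}}{2} - \frac{1}{2}}}{3} + \frac{\operatorname{atan}{\left(\frac{t}{2} \right)}}{2}] = \frac{- \frac{5 t^{3} e^{\frac{t^{2}}{2}}}{e^{\frac{1}{2}}} - \frac{20 t e^{\frac{t^{2}}{2}}}{e^{\frac{1}{2}}} + 3}{3 t^{2} + 12} = f(t).
F(1/2) = - \frac{5}{3 e^{\frac{3}{8}}} + \frac{\operatorname{atan}{\left(\frac{1}{4} \right)}}{2}; F(-3/2) = - \frac{5 e^{\frac{5}{8}}}{3} - \frac{\operatorname{atan}{\left(\frac{3}{4} \right)}}{2}.
Integral = F(1/2) - F(-3/2) = - \frac{5}{3 e^{\frac{3}{8}}} + \frac{\operatorname{atan}{\left(\frac{1}{4} \right)}}{2} + \frac{\operatorname{atan}{\left(\frac{3}{4} \right)}}{2} + \frac{5 e^{\frac{5}{8}}}{3}.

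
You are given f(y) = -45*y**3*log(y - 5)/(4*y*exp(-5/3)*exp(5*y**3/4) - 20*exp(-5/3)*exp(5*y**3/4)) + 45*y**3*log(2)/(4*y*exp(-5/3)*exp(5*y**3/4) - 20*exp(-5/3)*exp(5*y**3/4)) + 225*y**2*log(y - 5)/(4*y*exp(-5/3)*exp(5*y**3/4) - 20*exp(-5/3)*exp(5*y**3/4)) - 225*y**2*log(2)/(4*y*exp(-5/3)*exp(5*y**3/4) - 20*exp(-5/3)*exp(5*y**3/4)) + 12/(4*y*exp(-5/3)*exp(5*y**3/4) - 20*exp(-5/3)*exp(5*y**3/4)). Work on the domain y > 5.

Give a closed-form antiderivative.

An antiderivative is F(y) = 3*exp(5/3)*exp(-5*y**3/4)*log(y/2 - 5/2).

Recognize the product-rule pattern: f = u'v + uv' with u = 3*exp(5/3 - 5*y**3/4), v = log(y/2 - 5/2), so integration by parts undoes it.
Check: d/dy[3*exp(5/3)*exp(-5*y**3/4)*log(y/2 - 5/2)] = (-45*y**3*exp(5/3)*log(y - 5) + 45*y**3*exp(5/3)*log(2) + 225*y**2*exp(5/3)*log(y - 5) - 225*y**2*exp(5/3)*log(2) + 12*exp(5/3))/(4*y*exp(5*y**3/4) - 20*exp(5*y**3/4)), which equals f(y).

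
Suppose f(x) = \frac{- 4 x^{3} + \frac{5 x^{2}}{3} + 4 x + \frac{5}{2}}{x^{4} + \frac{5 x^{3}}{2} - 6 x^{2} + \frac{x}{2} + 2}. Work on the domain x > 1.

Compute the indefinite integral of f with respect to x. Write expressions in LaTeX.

F(x) = \frac{- 1043 \left(x - 1\right) \log{\left(x - 1 \right)} + 170 \left(x - 1\right) \log{\left(x + \frac{1}{2} \right)} - 2907 \left(x - 1\right) \log{\left(x + 4 \right)} - 525}{945 \left(x - 1\right)} + C

Factor the denominator (3 \left(x - 1\right)^{2} \left(x + 4\right) \left(2 x + 1\right)) and decompose: f = \frac{68}{189 \left(2 x + 1\right)} - \frac{323}{105 \left(x + 4\right)} - \frac{149}{135 \left(x - 1\right)} + \frac{5}{9 \left(x - 1\right)^{2}}; each piece integrates to a log, atan, or power term.
Check: d/dx[\frac{- 1043 \left(x - 1\right) \log{\left(x - 1 \right)} + 170 \left(x - 1\right) \log{\left(x + \frac{1}{2} \right)} - 2907 \left(x - 1\right) \log{\left(x + 4 \right)} - 525}{945 \left(x - 1\right)}] = \frac{- 24 x^{3} + 10 x^{2} + 24 x + 15}{6 x^{4} + 15 x^{3} - 36 x^{2} + 3 x + 12}, which equals f(x).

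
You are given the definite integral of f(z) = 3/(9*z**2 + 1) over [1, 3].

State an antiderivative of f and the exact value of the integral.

Antiderivative: F(z) = atan(3*z); value = -atan(3) + atan(9)

Any candidate F(z) must reproduce f(z) exactly when differentiated.
F(z) = atan(3*z) is an antiderivative of f.
Check: d/dz[atan(3*z)] = 3/(9*z**2 + 1) = f(z).
F(3) = atan(9); F(1) = atan(3).
Integral = F(3) - F(1) = -atan(3) + atan(9).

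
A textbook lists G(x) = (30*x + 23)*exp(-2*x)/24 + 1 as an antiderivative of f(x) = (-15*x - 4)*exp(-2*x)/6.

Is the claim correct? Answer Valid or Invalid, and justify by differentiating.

d/dx[G] = (-15*x - 4)*exp(-2*x)/6
This equals f(x) exactly, so the claim holds.

Valid - the claim checks out under differentiation.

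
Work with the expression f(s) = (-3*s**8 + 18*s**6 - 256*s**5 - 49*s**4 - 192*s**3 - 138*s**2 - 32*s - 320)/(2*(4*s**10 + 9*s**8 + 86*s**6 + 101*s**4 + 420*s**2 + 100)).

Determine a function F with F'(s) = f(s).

Any candidate F(s) must reproduce f(s) exactly when differentiated.
Check: d/ds[-(3*s**4*atan(2*s) + 3*s**2*atan(2*s) + 4*s + 30*atan(2*s) - 32)/(4*(s**4 + s**2 + 10))] = (-3*s**8 + 18*s**6 - 256*s**5 - 49*s**4 - 192*s**3 - 138*s**2 - 32*s - 320)/(8*s**10 + 18*s**8 + 172*s**6 + 202*s**4 + 840*s**2 + 200), which equals f(s).

An antiderivative is F(s) = -(3*s**4*atan(2*s) + 3*s**2*atan(2*s) + 4*s + 30*atan(2*s) - 32)/(4*(s**4 + s**2 + 10)).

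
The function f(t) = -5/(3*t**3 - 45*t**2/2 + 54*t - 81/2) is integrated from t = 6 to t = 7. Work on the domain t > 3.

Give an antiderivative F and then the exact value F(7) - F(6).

Antiderivative: F(t) = (20*t*log(t - 3) - 20*t*log(t - 3/2) - 60*log(t - 3) + 60*log(t - 3/2) + 30)/(27*t - 81); value = -20*log(11/2)/27 - 20*log(3)/27 - 5/54 + 20*log(4)/27 + 20*log(9/2)/27

The denominator factors as 3*(t - 3)**2*(2*t - 3); partial fractions split f into directly integrable pieces: -40/(27*(2*t - 3)) + 20/(27*(t - 3)) - 10/(9*(t - 3)**2).
F(t) = (20*t*log(t - 3) - 20*t*log(t - 3/2) - 60*log(t - 3) + 60*log(t - 3/2) + 30)/(27*t - 81) is an antiderivative of f.
Check: d/dt[(20*t*log(t - 3) - 20*t*log(t - 3/2) - 60*log(t - 3) + 60*log(t - 3/2) + 30)/(27*t - 81)] = -10/(6*t**3 - 45*t**2 + 108*t - 81), which equals f(t).
F(7) = -20*log(11/2)/27 + 5/18 + 20*log(4)/27; F(6) = -20*log(9/2)/27 + 10/27 + 20*log(3)/27.
Integral = F(7) - F(6) = -20*log(11/2)/27 - 20*log(3)/27 - 5/54 + 20*log(4)/27 + 20*log(9/2)/27.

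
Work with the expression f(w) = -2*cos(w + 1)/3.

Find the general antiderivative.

A candidate is checked by its d/dw: the result must match f(w).
Check: d/dw[-2*sin(w + 1)/3] = -2*cos(w + 1)/3 = f(w).

F(w) = -2*sin(w + 1)/3 + C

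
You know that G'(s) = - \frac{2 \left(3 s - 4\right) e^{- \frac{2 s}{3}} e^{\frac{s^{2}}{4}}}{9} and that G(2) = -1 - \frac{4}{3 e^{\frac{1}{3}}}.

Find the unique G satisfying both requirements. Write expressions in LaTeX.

The substitution u = \frac{s^{2}}{4} - \frac{2 s}{3} works: G'(s) is exactly (dG/du)*(du/ds) for that inner function.
A general antiderivative is - \frac{4 e^{\frac{s^{2}}{4} - \frac{2 s}{3}}}{3} + C.
The condition gives C = -1 - \frac{4}{3 e^{\frac{1}{3}}} - (- \frac{4}{3 e^{\frac{1}{3}}}) = -1.
So G(s) = -1 - \frac{4 e^{- \frac{2 s}{3}} e^{\frac{s^{2}}{4}}}{3}.
Check: d/ds[-1 - \frac{4 e^{- \frac{2 s}{3}} e^{\frac{s^{2}}{4}}}{3}] = \frac{\left(- 6 s e^{\frac{s^{2}}{4}} + 8 e^{\frac{s^{2}}{4}}\right) e^{- \frac{2 s}{3}}}{9}, which equals G'(s).

G(s) = -1 - \frac{4 e^{- \frac{2 s}{3}} e^{\frac{s^{2}}{4}}}{3}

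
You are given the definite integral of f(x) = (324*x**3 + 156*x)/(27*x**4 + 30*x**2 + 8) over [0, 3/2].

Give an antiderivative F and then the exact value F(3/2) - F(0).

Antiderivative: F(x) = log(3*x**2 + 4/3) + 5*log(3*x**2 + 2); value = -5*log(2) - log(4/3) + log(97/12) + 5*log(35/4)

A first test for any F(x): its x-derivative must equal f(x) identically.
F(x) = log(3*x**2 + 4/3) + 5*log(3*x**2 + 2) is an antiderivative of f.
Check: d/dx[log(3*x**2 + 4/3) + 5*log(3*x**2 + 2)] = (324*x**3 + 156*x)/(27*x**4 + 30*x**2 + 8) = f(x).
F(3/2) = log(97/12) + 5*log(35/4); F(0) = log(4/3) + 5*log(2).
Integral = F(3/2) - F(0) = -5*log(2) - log(4/3) + log(97/12) + 5*log(35/4).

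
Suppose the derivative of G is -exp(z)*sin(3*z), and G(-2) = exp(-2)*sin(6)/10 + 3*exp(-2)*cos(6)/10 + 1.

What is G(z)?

Any candidate G(z) must reproduce the stated G'(z) exactly.
A general antiderivative is -exp(z)*sin(3*z)/10 + 3*exp(z)*cos(3*z)/10 + C.
The condition gives C = exp(-2)*sin(6)/10 + 3*exp(-2)*cos(6)/10 + 1 - (exp(-2)*sin(6)/10 + 3*exp(-2)*cos(6)/10) = 1.
So G(z) = -exp(z)*sin(3*z)/10 + 3*exp(z)*cos(3*z)/10 + 1.
Check: d/dz[-exp(z)*sin(3*z)/10 + 3*exp(z)*cos(3*z)/10 + 1] = -exp(z)*sin(3*z) = G'(z).

G(z) = -exp(z)*sin(3*z)/10 + 3*exp(z)*cos(3*z)/10 + 1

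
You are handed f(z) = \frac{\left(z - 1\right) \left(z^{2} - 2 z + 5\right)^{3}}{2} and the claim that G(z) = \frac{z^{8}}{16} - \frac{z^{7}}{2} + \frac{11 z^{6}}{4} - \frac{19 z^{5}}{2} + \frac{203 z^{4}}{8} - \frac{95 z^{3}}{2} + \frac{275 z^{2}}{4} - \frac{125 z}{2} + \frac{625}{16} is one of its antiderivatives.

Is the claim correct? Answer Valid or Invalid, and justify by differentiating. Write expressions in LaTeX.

d/dz[G] = \frac{z^{7}}{2} - \frac{7 z^{6}}{2} + \frac{33 z^{5}}{2} - \frac{95 z^{4}}{2} + \frac{203 z^{3}}{2} - \frac{285 z^{2}}{2} + \frac{275 z}{2} - \frac{125}{2}
This equals f(z) exactly, so the claim holds.

Valid - the claim checks out under differentiation.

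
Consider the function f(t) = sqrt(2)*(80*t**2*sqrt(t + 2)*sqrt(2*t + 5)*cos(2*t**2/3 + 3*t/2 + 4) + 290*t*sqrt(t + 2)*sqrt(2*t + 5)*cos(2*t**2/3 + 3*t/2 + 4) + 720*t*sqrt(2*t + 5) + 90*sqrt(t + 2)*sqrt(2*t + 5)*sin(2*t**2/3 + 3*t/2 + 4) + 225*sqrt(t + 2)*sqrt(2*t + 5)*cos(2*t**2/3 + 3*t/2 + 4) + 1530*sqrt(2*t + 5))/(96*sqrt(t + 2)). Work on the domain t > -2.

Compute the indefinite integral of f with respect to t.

F(t) = -5*sqrt(2)*(2*t + 5)**(3/2)*(-6*sqrt(t + 2) - sin(2*t**2/3 + 3*t/2 + 4))/16 + C

Recognize the product-rule pattern: f = u'v + uv' with u = -5*(t + 5/2)**(3/2), v = -3*sqrt(t + 2)/2 - sin(2*t**2/3 + 3*t/2 + 4)/4, so integration by parts undoes it.
Check: d/dt[-5*sqrt(2)*(2*t + 5)**(3/2)*(-6*sqrt(t + 2) - sin(2*t**2/3 + 3*t/2 + 4))/16] = (80*sqrt(2)*t**2*sqrt(t + 2)*sqrt(2*t + 5)*cos(2*t**2/3 + 3*t/2 + 4) + 290*sqrt(2)*t*sqrt(t + 2)*sqrt(2*t + 5)*cos(2*t**2/3 + 3*t/2 + 4) + 720*sqrt(2)*t*sqrt(2*t + 5) + 90*sqrt(2)*sqrt(t + 2)*sqrt(2*t + 5)*sin(2*t**2/3 + 3*t/2 + 4) + 225*sqrt(2)*sqrt(t + 2)*sqrt(2*t + 5)*cos(2*t**2/3 + 3*t/2 + 4) + 1530*sqrt(2)*sqrt(2*t + 5))/(96*sqrt(t + 2)), which equals f(t).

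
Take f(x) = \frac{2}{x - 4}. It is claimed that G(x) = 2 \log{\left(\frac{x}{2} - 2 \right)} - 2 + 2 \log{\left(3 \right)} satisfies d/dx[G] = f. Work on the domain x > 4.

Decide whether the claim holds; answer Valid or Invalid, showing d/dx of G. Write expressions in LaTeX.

Valid - differentiating G returns exactly f.

d/dx[G] = \frac{2}{x - 4}
This equals f(x) exactly, so the claim holds.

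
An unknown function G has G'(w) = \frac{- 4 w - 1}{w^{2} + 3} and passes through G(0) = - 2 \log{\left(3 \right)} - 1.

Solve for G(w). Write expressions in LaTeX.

Check a candidate G(w) by differentiating: d/dw[G] must match the given G'(w).
A general antiderivative is - 2 \log{\left(w^{2} + 3 \right)} - \frac{\sqrt{3} \operatorname{atan}{\left(\frac{\sqrt{3} w}{3} \right)}}{3} + C.
The condition gives C = - 2 \log{\left(3 \right)} - 1 - (- 2 \log{\left(3 \right)}) = -1.
So G(w) = \frac{- 6 \log{\left(w^{2} + 3 \right)} - \sqrt{3} \operatorname{atan}{\left(\frac{\sqrt{3} w}{3} \right)} - 3}{3}.
Check: d/dw[\frac{- 6 \log{\left(w^{2} + 3 \right)} - \sqrt{3} \operatorname{atan}{\left(\frac{\sqrt{3} w}{3} \right)} - 3}{3}] = \frac{- 4 w - 1}{w^{2} + 3} = G'(w).

G(w) = \frac{- 6 \log{\left(w^{2} + 3 \right)} - \sqrt{3} \operatorname{atan}{\left(\frac{\sqrt{3} w}{3} \right)} - 3}{3}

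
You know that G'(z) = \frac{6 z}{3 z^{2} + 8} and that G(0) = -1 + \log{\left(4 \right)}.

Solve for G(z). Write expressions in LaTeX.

G(z) = \log{\left(\frac{3 z^{2}}{2} + 4 \right)} - 1

The substitution u = \frac{3 z^{2}}{2} + 4 works: G'(z) is exactly (dG/du)*(du/dz) for that inner function.
A general antiderivative is \log{\left(\frac{3 z^{2}}{2} + 4 \right)} + C.
The condition gives C = -1 + \log{\left(4 \right)} - (\log{\left(4 \right)}) = -1.
So G(z) = \log{\left(\frac{3 z^{2}}{2} + 4 \right)} - 1.
Check: d/dz[\log{\left(\frac{3 z^{2}}{2} + 4 \right)} - 1] = \frac{6 z}{3 z^{2} + 8} = G'(z).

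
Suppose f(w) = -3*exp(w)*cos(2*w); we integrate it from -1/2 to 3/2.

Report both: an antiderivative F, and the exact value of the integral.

Antiderivative: F(w) = 3*(-2*sin(2*w) - cos(2*w))*exp(w)/5; value = -6*exp(3/2)*sin(3)/5 - 6*exp(-1/2)*sin(1)/5 + 3*exp(-1/2)*cos(1)/5 - 3*exp(3/2)*cos(3)/5

Recover f(w) by differentiating a candidate F(w); any mismatch rules it out.
F(w) = 3*(-2*sin(2*w) - cos(2*w))*exp(w)/5 is an antiderivative of f.
Check: d/dw[3*(-2*sin(2*w) - cos(2*w))*exp(w)/5] = -3*exp(w)*cos(2*w) = f(w).
F(3/2) = -6*exp(3/2)*sin(3)/5 - 3*exp(3/2)*cos(3)/5; F(-1/2) = -3*exp(-1/2)*cos(1)/5 + 6*exp(-1/2)*sin(1)/5.
Integral = F(3/2) - F(-1/2) = -6*exp(3/2)*sin(3)/5 - 6*exp(-1/2)*sin(1)/5 + 3*exp(-1/2)*cos(1)/5 - 3*exp(3/2)*cos(3)/5.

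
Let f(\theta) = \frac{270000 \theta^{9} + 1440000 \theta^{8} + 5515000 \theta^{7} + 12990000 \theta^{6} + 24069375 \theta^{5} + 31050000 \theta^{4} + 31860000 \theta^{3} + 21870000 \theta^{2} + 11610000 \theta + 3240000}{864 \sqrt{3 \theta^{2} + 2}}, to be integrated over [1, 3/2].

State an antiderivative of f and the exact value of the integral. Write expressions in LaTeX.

Antiderivative: F(\theta) = \frac{3 \sqrt{3 \theta^{2} + 2} \left(\frac{5 \theta^{2}}{3} + \frac{5 \theta}{2} + 5\right)^{4}}{2}; value = - \frac{9150625 \sqrt{5}}{864} + \frac{1171875 \sqrt{35}}{64}

f has the shape u'v + uv' for u = \frac{3 \sqrt{3 \theta^{2} + 2}}{2} and v = \left(\frac{5 \theta^{2}}{3} + \frac{5 \theta}{2} + 5\right)^{4} — it is the derivative of the product u*v.
F(\theta) = \frac{3 \sqrt{3 \theta^{2} + 2} \left(\frac{5 \theta^{2}}{3} + \frac{5 \theta}{2} + 5\right)^{4}}{2} is an antiderivative of f.
Check: d/d\theta[\frac{3 \sqrt{3 \theta^{2} + 2} \left(\frac{5 \theta^{2}}{3} + \frac{5 \theta}{2} + 5\right)^{4}}{2}] = \frac{270000 \theta^{9} + 1440000 \theta^{8} + 5515000 \theta^{7} + 12990000 \theta^{6} + 24069375 \theta^{5} + 31050000 \theta^{4} + 31860000 \theta^{3} + 21870000 \theta^{2} + 11610000 \theta + 3240000}{864 \sqrt{3 \theta^{2} + 2}} = f(\theta).
F(3/2) = \frac{1171875 \sqrt{35}}{64}; F(1) = \frac{9150625 \sqrt{5}}{864}.
Integral = F(3/2) - F(1) = - \frac{9150625 \sqrt{5}}{864} + \frac{1171875 \sqrt{35}}{64}.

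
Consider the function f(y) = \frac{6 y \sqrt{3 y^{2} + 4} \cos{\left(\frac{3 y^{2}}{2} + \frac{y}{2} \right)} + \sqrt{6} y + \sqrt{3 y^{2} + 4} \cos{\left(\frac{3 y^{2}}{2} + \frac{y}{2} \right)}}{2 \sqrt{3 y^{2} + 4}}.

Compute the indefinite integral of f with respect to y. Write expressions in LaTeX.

F(y) = \frac{\sqrt{6} \sqrt{3 y^{2} + 4}}{6} + \sin{\left(\frac{3 y^{2}}{2} + \frac{y}{2} \right)} + C

A first test for any F(y): its y-derivative must equal f(y) identically.
Check: d/dy[\frac{\sqrt{6} \sqrt{3 y^{2} + 4}}{6} + \sin{\left(\frac{3 y^{2}}{2} + \frac{y}{2} \right)}] = \frac{6 y \sqrt{3 y^{2} + 4} \cos{\left(\frac{3 y^{2}}{2} + \frac{y}{2} \right)} + \sqrt{6} y + \sqrt{3 y^{2} + 4} \cos{\left(\frac{3 y^{2}}{2} + \frac{y}{2} \right)}}{2 \sqrt{3 y^{2} + 4}} = f(y).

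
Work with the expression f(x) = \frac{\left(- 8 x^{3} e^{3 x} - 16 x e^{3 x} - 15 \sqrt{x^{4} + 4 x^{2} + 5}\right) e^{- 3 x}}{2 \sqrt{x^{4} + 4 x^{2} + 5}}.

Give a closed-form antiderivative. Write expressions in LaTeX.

Since d/dx undoes antidifferentiation here, F'(x) = f(x) is required of F(x).
Check: d/dx[\frac{\left(- 4 \sqrt{x^{4} + 4 x^{2} + 5} e^{3 x} + 5\right) e^{- 3 x}}{2}] = \frac{\left(- 8 x^{3} e^{3 x} - 16 x e^{3 x} - 15 \sqrt{x^{4} + 4 x^{2} + 5}\right) e^{- 3 x}}{2 \sqrt{x^{4} + 4 x^{2} + 5}} = f(x).

An antiderivative is F(x) = \frac{\left(- 4 \sqrt{x^{4} + 4 x^{2} + 5} e^{3 x} + 5\right) e^{- 3 x}}{2}.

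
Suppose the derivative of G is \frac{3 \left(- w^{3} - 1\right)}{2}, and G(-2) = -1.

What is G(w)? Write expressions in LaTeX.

A candidate passes only if d/dw[G] lands on the given G'(w) exactly.
A general antiderivative is - \frac{3 w^{4}}{8} - \frac{3 w}{2} + C.
The condition gives C = -1 - (-3) = 2.
So G(w) = - \frac{3 w^{4}}{8} - \frac{3 w}{2} + 2.
Check: d/dw[- \frac{3 w^{4}}{8} - \frac{3 w}{2} + 2] = - \frac{3 w^{3}}{2} - \frac{3}{2}, which equals G'(w).

G(w) = - \frac{3 w^{4}}{8} - \frac{3 w}{2} + 2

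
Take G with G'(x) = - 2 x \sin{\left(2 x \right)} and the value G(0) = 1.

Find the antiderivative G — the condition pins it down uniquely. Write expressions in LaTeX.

Since d/dx undoes antidifferentiation here, G(x) must give back the stated G'(x).
A general antiderivative is x \cos{\left(2 x \right)} - \frac{\sin{\left(2 x \right)}}{2} + C.
The condition gives C = 1 - (0) = 1.
So G(x) = x \cos{\left(2 x \right)} - \frac{\sin{\left(2 x \right)}}{2} + 1.
Check: d/dx[x \cos{\left(2 x \right)} - \frac{\sin{\left(2 x \right)}}{2} + 1] = - 2 x \sin{\left(2 x \right)} = G'(x).

G(x) = x \cos{\left(2 x \right)} - \frac{\sin{\left(2 x \right)}}{2} + 1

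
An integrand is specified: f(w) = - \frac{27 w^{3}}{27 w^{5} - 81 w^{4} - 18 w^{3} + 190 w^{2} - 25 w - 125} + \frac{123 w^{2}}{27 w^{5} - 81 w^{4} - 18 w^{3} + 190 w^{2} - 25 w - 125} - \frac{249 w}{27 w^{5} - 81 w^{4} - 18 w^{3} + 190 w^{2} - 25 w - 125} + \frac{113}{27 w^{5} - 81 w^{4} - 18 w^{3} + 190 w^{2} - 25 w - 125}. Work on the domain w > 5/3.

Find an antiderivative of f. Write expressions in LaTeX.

The integrand splits into summands that can be handled one at a time.
Check: d/dw[\frac{9 w^{2} - 28 w + 27}{\left(w + 1\right) \left(3 w - 5\right)^{2}}] = \frac{- 27 w^{3} + 123 w^{2} - 249 w + 113}{27 w^{5} - 81 w^{4} - 18 w^{3} + 190 w^{2} - 25 w - 125}, which equals f(w).

An antiderivative is F(w) = \frac{9 w^{2} - 28 w + 27}{\left(w + 1\right) \left(3 w - 5\right)^{2}}.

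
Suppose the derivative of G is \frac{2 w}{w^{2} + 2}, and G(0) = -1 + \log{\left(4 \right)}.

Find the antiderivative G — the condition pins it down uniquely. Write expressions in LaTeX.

G(w) = \log{\left(2 w^{2} + 4 \right)} - 1

The substitution u = 2 w^{2} + 4 works: G'(w) is exactly (dG/du)*(du/dw) for that inner function.
A general antiderivative is \log{\left(2 w^{2} + 4 \right)} + C.
The condition gives C = -1 + \log{\left(4 \right)} - (\log{\left(4 \right)}) = -1.
So G(w) = \log{\left(2 w^{2} + 4 \right)} - 1.
Check: d/dw[\log{\left(2 w^{2} + 4 \right)} - 1] = \frac{2 w}{w^{2} + 2} = G'(w).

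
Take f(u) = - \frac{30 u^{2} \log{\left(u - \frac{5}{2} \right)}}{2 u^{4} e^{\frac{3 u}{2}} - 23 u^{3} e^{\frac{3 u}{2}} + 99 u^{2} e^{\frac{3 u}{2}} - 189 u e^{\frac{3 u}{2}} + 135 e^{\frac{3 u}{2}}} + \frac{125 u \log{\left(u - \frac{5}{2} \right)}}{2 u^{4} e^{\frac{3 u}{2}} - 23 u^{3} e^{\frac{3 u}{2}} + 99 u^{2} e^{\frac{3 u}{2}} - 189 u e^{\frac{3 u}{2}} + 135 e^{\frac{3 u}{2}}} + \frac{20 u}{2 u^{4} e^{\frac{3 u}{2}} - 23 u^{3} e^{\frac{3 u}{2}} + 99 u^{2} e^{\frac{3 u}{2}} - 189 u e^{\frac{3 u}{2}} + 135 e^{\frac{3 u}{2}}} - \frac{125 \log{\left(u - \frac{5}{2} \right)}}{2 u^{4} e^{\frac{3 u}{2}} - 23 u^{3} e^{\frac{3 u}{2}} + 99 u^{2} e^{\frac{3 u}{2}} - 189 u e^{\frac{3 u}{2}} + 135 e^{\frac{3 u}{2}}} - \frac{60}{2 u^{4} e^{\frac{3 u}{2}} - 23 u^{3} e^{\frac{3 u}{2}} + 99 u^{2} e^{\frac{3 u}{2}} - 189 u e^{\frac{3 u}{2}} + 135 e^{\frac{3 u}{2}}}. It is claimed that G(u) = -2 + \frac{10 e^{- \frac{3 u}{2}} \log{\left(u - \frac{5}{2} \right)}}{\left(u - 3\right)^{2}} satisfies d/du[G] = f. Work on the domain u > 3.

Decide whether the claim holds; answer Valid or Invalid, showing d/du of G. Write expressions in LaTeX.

d/du[G] = \frac{- 30 u^{2} \log{\left(u - \frac{5}{2} \right)} + 125 u \log{\left(u - \frac{5}{2} \right)} + 20 u - 125 \log{\left(u - \frac{5}{2} \right)} - 60}{2 u^{4} e^{\frac{3 u}{2}} - 23 u^{3} e^{\frac{3 u}{2}} + 99 u^{2} e^{\frac{3 u}{2}} - 189 u e^{\frac{3 u}{2}} + 135 e^{\frac{3 u}{2}}}
This equals f(u) exactly, so the claim holds.

Valid - differentiating G returns exactly f.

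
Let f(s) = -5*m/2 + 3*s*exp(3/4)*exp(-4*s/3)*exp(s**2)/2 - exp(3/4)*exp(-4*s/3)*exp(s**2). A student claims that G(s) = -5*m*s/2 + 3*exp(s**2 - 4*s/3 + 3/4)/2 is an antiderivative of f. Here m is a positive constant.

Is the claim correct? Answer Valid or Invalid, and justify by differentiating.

d/ds[G] = -5*m/2 + 3*s*exp(3/4)*exp(-4*s/3)*exp(s**2) - 2*exp(3/4)*exp(-4*s/3)*exp(s**2)
d/ds[G] - f(s) = (3*s*exp(3/4)*exp(s**2) - 2*exp(3/4)*exp(s**2))*exp(-4*s/3)/2 != 0.

Invalid: d/ds[G] - f = (3*s*exp(3/4)*exp(s**2) - 2*exp(3/4)*exp(s**2))*exp(-4*s/3)/2, which is not 0.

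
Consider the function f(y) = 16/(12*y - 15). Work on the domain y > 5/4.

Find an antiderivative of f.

An antiderivative is F(y) = 4*log(4*y - 5)/3.

Recover f(y) by differentiating a candidate F(y); any mismatch rules it out.
Check: d/dy[4*log(4*y - 5)/3] = 16/(12*y - 15) = f(y).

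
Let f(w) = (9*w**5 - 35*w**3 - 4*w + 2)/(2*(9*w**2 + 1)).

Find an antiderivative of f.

Whatever form F(w) takes, F'(w) = f(w) is non-negotiable.
Check: d/dw[(3*w**4 - 24*w**2 + 8*atan(3*w) + 48)/24] = (9*w**5 - 35*w**3 - 4*w + 2)/(18*w**2 + 2), which equals f(w).

An antiderivative is F(w) = (3*w**4 - 24*w**2 + 8*atan(3*w) + 48)/24.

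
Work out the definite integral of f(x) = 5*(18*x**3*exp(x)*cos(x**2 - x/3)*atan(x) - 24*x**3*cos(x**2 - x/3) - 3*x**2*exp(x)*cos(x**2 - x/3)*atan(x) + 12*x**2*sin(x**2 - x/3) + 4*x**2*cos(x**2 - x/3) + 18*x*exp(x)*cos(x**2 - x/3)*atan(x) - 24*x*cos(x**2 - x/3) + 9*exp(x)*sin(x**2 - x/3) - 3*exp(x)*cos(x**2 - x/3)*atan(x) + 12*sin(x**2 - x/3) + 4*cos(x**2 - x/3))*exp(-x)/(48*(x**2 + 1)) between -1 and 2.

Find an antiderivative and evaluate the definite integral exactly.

Recognize the product-rule pattern: f = u'v + uv' with u = 15*atan(x)/16 - 5*exp(-x)/4, v = sin(x**2 - x/3), so integration by parts undoes it.
F(x) = (15*exp(x)*sin(x**2 - x/3)*atan(x) - 20*sin(x**2 - x/3))*exp(-x)/16 is an antiderivative of f.
Check: d/dx[(15*exp(x)*sin(x**2 - x/3)*atan(x) - 20*sin(x**2 - x/3))*exp(-x)/16] = (90*x**3*exp(x)*cos(x**2 - x/3)*atan(x) - 120*x**3*cos(x**2 - x/3) - 15*x**2*exp(x)*cos(x**2 - x/3)*atan(x) + 60*x**2*sin(x**2 - x/3) + 20*x**2*cos(x**2 - x/3) + 90*x*exp(x)*cos(x**2 - x/3)*atan(x) - 120*x*cos(x**2 - x/3) + 45*exp(x)*sin(x**2 - x/3) - 15*exp(x)*cos(x**2 - x/3)*atan(x) + 60*sin(x**2 - x/3) + 20*cos(x**2 - x/3))/(48*x**2*exp(x) + 48*exp(x)), which equals f(x).
F(2) = 15*sin(10/3)*atan(2)/16 - 5*exp(-2)*sin(10/3)/4; F(-1) = -5*exp(1)*sin(4/3)/4 - 15*pi*sin(4/3)/64.
Integral = F(2) - F(-1) = 15*sin(10/3)*atan(2)/16 - 5*exp(-2)*sin(10/3)/4 + 15*pi*sin(4/3)/64 + 5*exp(1)*sin(4/3)/4.

Antiderivative: F(x) = (15*exp(x)*sin(x**2 - x/3)*atan(x) - 20*sin(x**2 - x/3))*exp(-x)/16; value = 15*sin(10/3)*atan(2)/16 - 5*exp(-2)*sin(10/3)/4 + 15*pi*sin(4/3)/64 + 5*exp(1)*sin(4/3)/4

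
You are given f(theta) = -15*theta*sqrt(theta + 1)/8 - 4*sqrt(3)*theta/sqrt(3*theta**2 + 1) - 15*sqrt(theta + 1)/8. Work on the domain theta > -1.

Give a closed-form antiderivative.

An antiderivative is F(theta) = -3*(theta + 1)**(5/2)/4 - 4*sqrt(theta**2 + 1/3).

Integrate term by term and add the pieces.
Check: d/dtheta[-3*(theta + 1)**(5/2)/4 - 4*sqrt(theta**2 + 1/3)] = (-15*theta*sqrt(theta + 1)*sqrt(3*theta**2 + 1) - 32*sqrt(3)*theta - 15*sqrt(theta + 1)*sqrt(3*theta**2 + 1))/(8*sqrt(3*theta**2 + 1)), which equals f(theta).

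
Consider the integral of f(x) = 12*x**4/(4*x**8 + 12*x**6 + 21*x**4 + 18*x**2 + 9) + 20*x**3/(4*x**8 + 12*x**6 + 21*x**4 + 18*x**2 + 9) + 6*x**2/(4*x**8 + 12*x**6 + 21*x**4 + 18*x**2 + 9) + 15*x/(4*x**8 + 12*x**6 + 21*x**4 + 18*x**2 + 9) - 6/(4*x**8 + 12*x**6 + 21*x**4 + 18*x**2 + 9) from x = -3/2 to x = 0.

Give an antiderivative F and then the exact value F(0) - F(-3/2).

Antiderivative: F(x) = (-4*x - 5)/(2*(2*x**4 + 3*x**2 + 3)); value = -91/106

Recognize the product-rule pattern: f = u'v + uv' with u = 1/(x**4 + 3*x**2/2 + 3/2), v = -x - 5/4, so integration by parts undoes it.
F(x) = (-4*x - 5)/(2*(2*x**4 + 3*x**2 + 3)) is an antiderivative of f.
Check: d/dx[(-4*x - 5)/(2*(2*x**4 + 3*x**2 + 3))] = (12*x**4 + 20*x**3 + 6*x**2 + 15*x - 6)/(4*x**8 + 12*x**6 + 21*x**4 + 18*x**2 + 9), which equals f(x).
F(0) = -5/6; F(-3/2) = 4/159.
Integral = F(0) - F(-3/2) = -91/106.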